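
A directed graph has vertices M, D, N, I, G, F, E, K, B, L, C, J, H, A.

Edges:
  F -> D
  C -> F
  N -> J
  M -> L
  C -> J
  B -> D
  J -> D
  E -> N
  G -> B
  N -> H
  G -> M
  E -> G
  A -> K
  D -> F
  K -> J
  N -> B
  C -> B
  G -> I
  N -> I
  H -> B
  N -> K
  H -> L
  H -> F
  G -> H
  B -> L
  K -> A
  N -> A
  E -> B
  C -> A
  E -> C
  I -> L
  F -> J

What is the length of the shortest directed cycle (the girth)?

For each vertex v, BFS finds the shortest path from v back to v.
The shortest such closed walk is K → A → K, length 2.

2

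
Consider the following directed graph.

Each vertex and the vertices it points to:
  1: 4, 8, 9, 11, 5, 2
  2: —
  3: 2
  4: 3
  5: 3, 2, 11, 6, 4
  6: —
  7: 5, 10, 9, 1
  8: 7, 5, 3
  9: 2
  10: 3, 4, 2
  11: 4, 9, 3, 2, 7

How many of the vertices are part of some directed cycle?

A vertex is on a directed cycle iff it belongs to a strongly connected component of size ≥ 2 (or has a self-loop).
The vertices on cycles are {1, 5, 7, 8, 11} — 5 in total.

5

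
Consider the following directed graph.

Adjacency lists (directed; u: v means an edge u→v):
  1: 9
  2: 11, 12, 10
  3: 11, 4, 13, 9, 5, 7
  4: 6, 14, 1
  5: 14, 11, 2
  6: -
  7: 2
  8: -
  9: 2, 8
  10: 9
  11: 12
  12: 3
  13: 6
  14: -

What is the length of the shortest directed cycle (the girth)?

For each vertex v, BFS finds the shortest path from v back to v.
The shortest such closed walk is 3 → 11 → 12 → 3, length 3.

3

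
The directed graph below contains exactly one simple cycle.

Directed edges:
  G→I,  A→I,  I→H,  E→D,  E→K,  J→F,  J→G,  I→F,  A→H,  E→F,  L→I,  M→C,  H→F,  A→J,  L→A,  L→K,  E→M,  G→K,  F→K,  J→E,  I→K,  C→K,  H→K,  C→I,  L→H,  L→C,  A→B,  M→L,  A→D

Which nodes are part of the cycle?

A, E, J, L, M

DFS with gray/black marking from A:
A gray
  B gray
  B black
  J gray
    G gray
      I gray
        K gray
        K black
        F gray
          F→K: K black — skip
        F black
        H gray
          H→K: K black — skip
          H→F: F black — skip
        H black
      I black
      G→K: K black — skip
    G black
    E gray
      M gray
        C gray
          C→K: K black — skip
          C→I: I black — skip
        C black
        L gray
          L→K: K black — skip
          L→A: A is gray → back edge
Back edge closes the cycle A → J → E → M → L → A; its vertices are {A, E, J, L, M}.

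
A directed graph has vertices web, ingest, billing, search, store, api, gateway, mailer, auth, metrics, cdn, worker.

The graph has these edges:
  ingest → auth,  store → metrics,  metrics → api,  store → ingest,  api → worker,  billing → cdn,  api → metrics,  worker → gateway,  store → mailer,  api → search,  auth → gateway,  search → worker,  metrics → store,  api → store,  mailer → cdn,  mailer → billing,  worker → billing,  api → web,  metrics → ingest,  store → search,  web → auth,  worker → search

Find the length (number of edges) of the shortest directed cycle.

2

For each vertex v, BFS finds the shortest path from v back to v.
The shortest such closed walk is metrics → api → metrics, length 2.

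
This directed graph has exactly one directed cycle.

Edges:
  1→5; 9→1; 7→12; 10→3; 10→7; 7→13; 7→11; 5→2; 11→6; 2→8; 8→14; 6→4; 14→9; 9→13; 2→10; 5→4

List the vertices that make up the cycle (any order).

1, 2, 5, 8, 9, 14

DFS with gray/black marking from 5:
5 gray
  4 gray
  4 black
  2 gray
    8 gray
      14 gray
        9 gray
          13 gray
          13 black
          1 gray
            1→5: 5 is gray → back edge
Back edge closes the cycle 5 → 2 → 8 → 14 → 9 → 1 → 5; its vertices are {1, 2, 5, 8, 9, 14}.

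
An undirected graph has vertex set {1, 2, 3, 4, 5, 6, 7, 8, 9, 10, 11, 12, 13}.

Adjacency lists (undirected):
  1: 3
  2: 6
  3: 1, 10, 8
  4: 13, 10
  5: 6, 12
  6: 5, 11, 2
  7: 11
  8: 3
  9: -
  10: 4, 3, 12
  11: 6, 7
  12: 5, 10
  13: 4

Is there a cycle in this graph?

No

DFS, tracking each vertex's parent; an edge to a visited non-parent vertex closes a cycle.
Start from 13:
visit 13 (parent –)
  visit 4 (parent 13)
    4–13: parent, skip
    visit 10 (parent 4)
      10–4: parent, skip
      visit 3 (parent 10)
        visit 1 (parent 3)
          1–3: parent, skip
        3–10: parent, skip
        visit 8 (parent 3)
          8–3: parent, skip
      visit 12 (parent 10)
        visit 5 (parent 12)
          visit 6 (parent 5)
            6–5: parent, skip
            visit 11 (parent 6)
              11–6: parent, skip
              visit 7 (parent 11)
                7–11: parent, skip
            visit 2 (parent 6)
              2–6: parent, skip
          5–12: parent, skip
        12–10: parent, skip
visit 9 (parent –)
No non-parent visited neighbor found — the graph is a forest.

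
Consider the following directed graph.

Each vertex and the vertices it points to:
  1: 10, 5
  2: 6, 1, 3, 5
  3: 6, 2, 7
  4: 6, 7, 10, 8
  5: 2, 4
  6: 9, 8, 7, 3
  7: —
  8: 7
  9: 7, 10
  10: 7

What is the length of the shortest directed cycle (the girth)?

For each vertex v, BFS finds the shortest path from v back to v.
The shortest such closed walk is 3 → 6 → 3, length 2.

2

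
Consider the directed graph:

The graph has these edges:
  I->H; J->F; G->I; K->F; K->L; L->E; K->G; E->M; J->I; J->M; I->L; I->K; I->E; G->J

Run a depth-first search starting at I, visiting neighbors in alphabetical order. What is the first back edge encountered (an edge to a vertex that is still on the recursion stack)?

DFS from I (visiting neighbors in alphabetical order); mark gray on enter, black on exit:
I gray
  E gray
    M gray
    M black
  E black
  H gray
  H black
  K gray
    F gray
    F black
    G gray
      G→I: I is gray → back edge
First back edge: G → I.

G→I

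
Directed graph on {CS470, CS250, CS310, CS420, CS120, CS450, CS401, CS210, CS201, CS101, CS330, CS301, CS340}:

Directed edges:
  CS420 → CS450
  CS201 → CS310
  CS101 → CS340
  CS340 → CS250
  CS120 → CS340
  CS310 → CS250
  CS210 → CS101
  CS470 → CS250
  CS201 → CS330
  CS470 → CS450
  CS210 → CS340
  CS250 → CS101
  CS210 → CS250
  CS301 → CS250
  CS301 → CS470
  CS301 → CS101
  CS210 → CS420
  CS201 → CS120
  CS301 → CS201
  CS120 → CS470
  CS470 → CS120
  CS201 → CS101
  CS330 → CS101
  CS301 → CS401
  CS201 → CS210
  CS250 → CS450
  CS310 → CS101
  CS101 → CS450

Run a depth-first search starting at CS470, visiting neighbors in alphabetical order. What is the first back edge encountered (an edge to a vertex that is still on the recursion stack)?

DFS from CS470 (visiting neighbors in alphabetical order); mark gray on enter, black on exit:
CS470 gray
  CS120 gray
    CS340 gray
      CS250 gray
        CS101 gray
          CS101→CS340: CS340 is gray → back edge
First back edge: CS101 → CS340.

CS101->CS340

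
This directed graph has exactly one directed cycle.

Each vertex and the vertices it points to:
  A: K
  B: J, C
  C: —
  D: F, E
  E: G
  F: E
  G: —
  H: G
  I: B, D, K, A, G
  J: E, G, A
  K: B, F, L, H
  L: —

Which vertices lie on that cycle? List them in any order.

A, B, J, K

DFS with gray/black marking from K:
K gray
  B gray
    J gray
      E gray
        G gray
        G black
      E black
      J→G: G black — skip
      A gray
        A→K: K is gray → back edge
Back edge closes the cycle K → B → J → A → K; its vertices are {A, B, J, K}.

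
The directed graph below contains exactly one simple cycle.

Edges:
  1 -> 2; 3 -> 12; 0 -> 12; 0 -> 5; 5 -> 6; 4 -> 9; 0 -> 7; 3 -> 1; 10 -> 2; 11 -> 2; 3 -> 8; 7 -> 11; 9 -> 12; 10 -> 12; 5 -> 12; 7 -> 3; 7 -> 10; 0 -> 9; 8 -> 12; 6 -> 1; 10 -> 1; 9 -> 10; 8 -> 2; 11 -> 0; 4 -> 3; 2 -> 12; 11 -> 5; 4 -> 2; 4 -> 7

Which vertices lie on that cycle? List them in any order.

0, 7, 11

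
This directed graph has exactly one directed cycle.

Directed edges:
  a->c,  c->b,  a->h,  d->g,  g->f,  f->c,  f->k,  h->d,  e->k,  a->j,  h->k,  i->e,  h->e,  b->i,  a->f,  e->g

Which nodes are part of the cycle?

b, c, e, f, g, i

DFS with gray/black marking from f:
f gray
  k gray
  k black
  c gray
    b gray
      i gray
        e gray
          e→k: k black — skip
          g gray
            g→f: f is gray → back edge
Back edge closes the cycle f → c → b → i → e → g → f; its vertices are {b, c, e, f, g, i}.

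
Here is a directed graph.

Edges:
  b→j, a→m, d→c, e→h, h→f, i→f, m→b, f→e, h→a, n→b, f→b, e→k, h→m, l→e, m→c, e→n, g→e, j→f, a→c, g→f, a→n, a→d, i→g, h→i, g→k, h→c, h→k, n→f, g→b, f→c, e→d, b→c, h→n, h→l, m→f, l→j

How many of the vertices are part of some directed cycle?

11

A vertex is on a directed cycle iff it belongs to a strongly connected component of size ≥ 2 (or has a self-loop).
The vertices on cycles are {a, b, e, f, g, h, i, j, l, m, n} — 11 in total.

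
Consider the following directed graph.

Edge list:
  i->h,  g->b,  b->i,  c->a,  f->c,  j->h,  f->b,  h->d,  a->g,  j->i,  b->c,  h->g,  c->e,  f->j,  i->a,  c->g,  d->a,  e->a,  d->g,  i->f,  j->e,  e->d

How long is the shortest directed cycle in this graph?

For each vertex v, BFS finds the shortest path from v back to v.
The shortest such closed walk is i → f → j → i, length 3.

3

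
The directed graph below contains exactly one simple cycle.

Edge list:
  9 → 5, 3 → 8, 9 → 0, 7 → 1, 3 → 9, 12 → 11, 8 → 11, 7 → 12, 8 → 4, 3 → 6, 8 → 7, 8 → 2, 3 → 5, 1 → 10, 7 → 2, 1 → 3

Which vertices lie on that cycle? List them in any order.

1, 3, 7, 8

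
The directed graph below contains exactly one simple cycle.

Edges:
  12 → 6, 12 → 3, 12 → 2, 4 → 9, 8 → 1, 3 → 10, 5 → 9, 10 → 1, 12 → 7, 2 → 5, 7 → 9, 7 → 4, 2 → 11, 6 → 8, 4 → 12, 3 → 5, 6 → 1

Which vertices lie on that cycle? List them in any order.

4, 7, 12

DFS with gray/black marking from 12:
12 gray
  6 gray
    8 gray
      1 gray
      1 black
    8 black
    6→1: 1 black — skip
  6 black
  7 gray
    4 gray
      9 gray
      9 black
      4→12: 12 is gray → back edge
Back edge closes the cycle 12 → 7 → 4 → 12; its vertices are {4, 7, 12}.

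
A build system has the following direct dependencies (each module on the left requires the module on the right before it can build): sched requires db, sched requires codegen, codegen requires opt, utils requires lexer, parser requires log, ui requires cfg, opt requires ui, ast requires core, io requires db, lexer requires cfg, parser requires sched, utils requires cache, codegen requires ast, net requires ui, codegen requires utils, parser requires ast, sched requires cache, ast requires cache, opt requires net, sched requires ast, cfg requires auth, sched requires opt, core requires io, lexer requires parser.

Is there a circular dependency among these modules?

Yes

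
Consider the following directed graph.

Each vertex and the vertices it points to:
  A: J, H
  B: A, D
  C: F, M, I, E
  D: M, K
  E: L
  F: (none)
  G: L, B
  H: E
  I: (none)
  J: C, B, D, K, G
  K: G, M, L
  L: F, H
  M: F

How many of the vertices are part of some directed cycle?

A vertex is on a directed cycle iff it belongs to a strongly connected component of size ≥ 2 (or has a self-loop).
The vertices on cycles are {A, B, D, E, G, H, J, K, L} — 9 in total.

9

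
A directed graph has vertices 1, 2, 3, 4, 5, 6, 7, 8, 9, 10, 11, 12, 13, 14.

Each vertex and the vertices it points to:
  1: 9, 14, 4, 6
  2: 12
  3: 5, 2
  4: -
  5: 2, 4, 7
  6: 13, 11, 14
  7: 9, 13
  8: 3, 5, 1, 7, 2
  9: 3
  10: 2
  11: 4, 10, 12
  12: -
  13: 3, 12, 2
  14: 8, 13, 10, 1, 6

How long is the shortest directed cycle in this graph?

2

For each vertex v, BFS finds the shortest path from v back to v.
The shortest such closed walk is 1 → 14 → 1, length 2.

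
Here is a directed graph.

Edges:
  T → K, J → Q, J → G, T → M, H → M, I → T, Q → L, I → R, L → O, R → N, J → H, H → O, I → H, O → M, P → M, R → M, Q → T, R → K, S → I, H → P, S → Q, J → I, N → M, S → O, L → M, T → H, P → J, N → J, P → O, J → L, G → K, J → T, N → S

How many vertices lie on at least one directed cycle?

9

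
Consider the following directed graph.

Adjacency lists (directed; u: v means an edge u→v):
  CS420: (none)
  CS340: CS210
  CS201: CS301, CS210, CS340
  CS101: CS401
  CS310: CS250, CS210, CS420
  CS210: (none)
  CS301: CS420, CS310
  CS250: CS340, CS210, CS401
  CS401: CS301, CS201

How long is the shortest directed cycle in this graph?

For each vertex v, BFS finds the shortest path from v back to v.
The shortest such closed walk is CS401 → CS301 → CS310 → CS250 → CS401, length 4.

4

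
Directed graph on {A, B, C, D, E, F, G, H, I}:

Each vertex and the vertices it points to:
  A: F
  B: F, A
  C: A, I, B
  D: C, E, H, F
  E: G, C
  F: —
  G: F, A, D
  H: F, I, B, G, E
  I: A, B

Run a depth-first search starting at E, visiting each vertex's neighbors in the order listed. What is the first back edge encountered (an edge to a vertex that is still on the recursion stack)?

D→E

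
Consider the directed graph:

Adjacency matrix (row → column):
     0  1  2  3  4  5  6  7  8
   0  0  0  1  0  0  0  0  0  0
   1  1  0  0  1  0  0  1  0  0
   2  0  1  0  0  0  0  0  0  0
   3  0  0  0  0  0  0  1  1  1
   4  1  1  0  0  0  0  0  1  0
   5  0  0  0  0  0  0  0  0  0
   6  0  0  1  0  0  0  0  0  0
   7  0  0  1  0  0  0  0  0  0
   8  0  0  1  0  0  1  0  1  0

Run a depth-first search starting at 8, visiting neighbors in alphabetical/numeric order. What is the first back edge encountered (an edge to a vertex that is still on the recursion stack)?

0→2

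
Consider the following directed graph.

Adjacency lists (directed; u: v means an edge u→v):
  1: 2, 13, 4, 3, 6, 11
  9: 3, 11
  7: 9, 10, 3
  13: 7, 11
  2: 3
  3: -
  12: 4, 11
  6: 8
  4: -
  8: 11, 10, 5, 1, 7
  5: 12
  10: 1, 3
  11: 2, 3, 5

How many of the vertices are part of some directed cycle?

9

A vertex is on a directed cycle iff it belongs to a strongly connected component of size ≥ 2 (or has a self-loop).
The vertices on cycles are {1, 5, 6, 7, 8, 10, 11, 12, 13} — 9 in total.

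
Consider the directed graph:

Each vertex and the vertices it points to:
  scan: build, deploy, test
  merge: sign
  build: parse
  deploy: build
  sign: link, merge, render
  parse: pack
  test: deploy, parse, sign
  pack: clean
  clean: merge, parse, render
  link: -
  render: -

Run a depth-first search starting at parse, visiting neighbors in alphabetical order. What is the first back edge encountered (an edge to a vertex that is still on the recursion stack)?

sign->merge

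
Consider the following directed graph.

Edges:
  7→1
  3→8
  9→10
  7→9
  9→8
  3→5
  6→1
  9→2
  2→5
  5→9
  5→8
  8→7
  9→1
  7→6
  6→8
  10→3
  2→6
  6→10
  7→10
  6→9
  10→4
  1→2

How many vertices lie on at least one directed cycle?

9

A vertex is on a directed cycle iff it belongs to a strongly connected component of size ≥ 2 (or has a self-loop).
The vertices on cycles are {1, 2, 3, 5, 6, 7, 8, 9, 10} — 9 in total.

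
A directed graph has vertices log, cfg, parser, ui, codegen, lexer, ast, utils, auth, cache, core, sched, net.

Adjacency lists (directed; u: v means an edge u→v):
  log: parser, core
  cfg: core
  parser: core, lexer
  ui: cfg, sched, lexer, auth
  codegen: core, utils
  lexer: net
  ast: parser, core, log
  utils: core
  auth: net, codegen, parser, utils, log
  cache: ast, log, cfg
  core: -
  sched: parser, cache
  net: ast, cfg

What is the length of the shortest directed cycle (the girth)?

For each vertex v, BFS finds the shortest path from v back to v.
The shortest such closed walk is lexer → net → ast → parser → lexer, length 4.

4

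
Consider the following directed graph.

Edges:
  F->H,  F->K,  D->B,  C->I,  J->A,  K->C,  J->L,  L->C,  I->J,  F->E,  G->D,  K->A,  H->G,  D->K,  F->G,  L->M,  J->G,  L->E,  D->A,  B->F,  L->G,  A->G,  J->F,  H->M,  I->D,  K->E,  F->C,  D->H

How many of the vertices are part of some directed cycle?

11

A vertex is on a directed cycle iff it belongs to a strongly connected component of size ≥ 2 (or has a self-loop).
The vertices on cycles are {A, B, C, D, F, G, H, I, J, K, L} — 11 in total.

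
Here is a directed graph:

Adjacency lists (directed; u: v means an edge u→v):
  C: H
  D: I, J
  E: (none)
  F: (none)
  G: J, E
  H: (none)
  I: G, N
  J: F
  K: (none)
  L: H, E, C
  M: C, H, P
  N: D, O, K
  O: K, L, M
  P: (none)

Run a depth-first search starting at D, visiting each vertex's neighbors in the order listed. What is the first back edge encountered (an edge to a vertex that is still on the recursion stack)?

N->D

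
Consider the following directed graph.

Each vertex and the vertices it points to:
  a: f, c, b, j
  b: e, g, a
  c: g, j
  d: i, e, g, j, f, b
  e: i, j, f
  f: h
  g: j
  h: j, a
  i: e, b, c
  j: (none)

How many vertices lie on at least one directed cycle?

6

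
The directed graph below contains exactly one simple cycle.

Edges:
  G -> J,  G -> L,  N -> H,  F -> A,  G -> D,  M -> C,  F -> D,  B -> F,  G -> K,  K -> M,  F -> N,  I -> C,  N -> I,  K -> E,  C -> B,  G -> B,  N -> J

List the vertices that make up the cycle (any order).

DFS with gray/black marking from B:
B gray
  F gray
    A gray
    A black
    D gray
    D black
    N gray
      J gray
      J black
      H gray
      H black
      I gray
        C gray
          C→B: B is gray → back edge
Back edge closes the cycle B → F → N → I → C → B; its vertices are {B, C, F, I, N}.

B, C, F, I, N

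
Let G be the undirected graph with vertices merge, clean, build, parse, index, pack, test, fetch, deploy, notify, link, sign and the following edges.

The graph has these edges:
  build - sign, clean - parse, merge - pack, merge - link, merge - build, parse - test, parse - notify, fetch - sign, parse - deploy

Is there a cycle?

No

DFS, tracking each vertex's parent; an edge to a visited non-parent vertex closes a cycle.
Start from link:
visit link (parent –)
  visit merge (parent link)
    merge–link: parent, skip
    visit build (parent merge)
      visit sign (parent build)
        visit fetch (parent sign)
          fetch–sign: parent, skip
        sign–build: parent, skip
      build–merge: parent, skip
    visit pack (parent merge)
      pack–merge: parent, skip
visit clean (parent –)
  visit parse (parent clean)
    visit test (parent parse)
      test–parse: parent, skip
    visit notify (parent parse)
      notify–parse: parent, skip
    parse–clean: parent, skip
    visit deploy (parent parse)
      deploy–parse: parent, skip
visit index (parent –)
No non-parent visited neighbor found — the graph is a forest.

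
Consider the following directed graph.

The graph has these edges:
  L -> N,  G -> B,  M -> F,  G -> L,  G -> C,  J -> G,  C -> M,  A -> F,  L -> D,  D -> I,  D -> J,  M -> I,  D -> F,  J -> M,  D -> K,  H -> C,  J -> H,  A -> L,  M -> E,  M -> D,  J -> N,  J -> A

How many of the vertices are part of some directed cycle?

8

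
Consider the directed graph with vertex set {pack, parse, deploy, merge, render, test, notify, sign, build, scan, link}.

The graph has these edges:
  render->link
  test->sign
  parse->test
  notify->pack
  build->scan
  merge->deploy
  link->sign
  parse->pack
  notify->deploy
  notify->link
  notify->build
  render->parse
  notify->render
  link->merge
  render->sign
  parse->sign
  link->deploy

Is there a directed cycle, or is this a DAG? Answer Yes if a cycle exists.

No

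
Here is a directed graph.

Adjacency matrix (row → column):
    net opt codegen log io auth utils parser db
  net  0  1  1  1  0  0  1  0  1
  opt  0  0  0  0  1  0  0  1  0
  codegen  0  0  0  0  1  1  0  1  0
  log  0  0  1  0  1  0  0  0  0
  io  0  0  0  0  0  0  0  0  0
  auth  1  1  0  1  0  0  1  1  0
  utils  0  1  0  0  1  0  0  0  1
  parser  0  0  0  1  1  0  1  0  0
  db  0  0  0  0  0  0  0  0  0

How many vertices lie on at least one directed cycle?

7

A vertex is on a directed cycle iff it belongs to a strongly connected component of size ≥ 2 (or has a self-loop).
The vertices on cycles are {log, net, opt, auth, utils, parser, codegen} — 7 in total.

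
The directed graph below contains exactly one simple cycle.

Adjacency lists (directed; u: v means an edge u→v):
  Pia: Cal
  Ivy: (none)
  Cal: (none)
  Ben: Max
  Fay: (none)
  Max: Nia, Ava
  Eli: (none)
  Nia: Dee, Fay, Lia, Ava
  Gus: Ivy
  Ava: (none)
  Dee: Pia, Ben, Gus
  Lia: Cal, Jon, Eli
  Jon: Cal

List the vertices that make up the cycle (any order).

DFS with gray/black marking from Nia:
Nia gray
  Dee gray
    Pia gray
      Cal gray
      Cal black
    Pia black
    Ben gray
      Max gray
        Max→Nia: Nia is gray → back edge
Back edge closes the cycle Nia → Dee → Ben → Max → Nia; its vertices are {Ben, Dee, Max, Nia}.

Ben, Dee, Max, Nia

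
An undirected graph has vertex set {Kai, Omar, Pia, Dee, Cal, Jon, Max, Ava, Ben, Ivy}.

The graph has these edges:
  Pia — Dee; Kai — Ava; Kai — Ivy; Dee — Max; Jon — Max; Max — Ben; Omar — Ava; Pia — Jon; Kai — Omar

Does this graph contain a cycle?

DFS, tracking each vertex's parent; an edge to a visited non-parent vertex closes a cycle.
Start from Omar:
visit Omar (parent –)
  visit Kai (parent Omar)
    visit Ava (parent Kai)
      Ava–Kai: parent, skip
      Ava–Omar: Omar visited and ≠ parent → cycle
Cycle: Omar – Kai – Ava – Omar.

Yes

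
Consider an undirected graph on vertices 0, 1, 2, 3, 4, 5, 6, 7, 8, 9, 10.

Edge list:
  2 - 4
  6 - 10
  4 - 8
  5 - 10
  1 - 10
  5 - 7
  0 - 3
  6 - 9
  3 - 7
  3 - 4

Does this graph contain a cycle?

No

DFS, tracking each vertex's parent; an edge to a visited non-parent vertex closes a cycle.
Start from 9:
visit 9 (parent –)
  visit 6 (parent 9)
    6–9: parent, skip
    visit 10 (parent 6)
      visit 5 (parent 10)
        5–10: parent, skip
        visit 7 (parent 5)
          visit 3 (parent 7)
            visit 0 (parent 3)
              0–3: parent, skip
            visit 4 (parent 3)
              visit 8 (parent 4)
                8–4: parent, skip
              visit 2 (parent 4)
                2–4: parent, skip
              4–3: parent, skip
            3–7: parent, skip
          7–5: parent, skip
      10–6: parent, skip
      visit 1 (parent 10)
        1–10: parent, skip
No non-parent visited neighbor found — the graph is a forest.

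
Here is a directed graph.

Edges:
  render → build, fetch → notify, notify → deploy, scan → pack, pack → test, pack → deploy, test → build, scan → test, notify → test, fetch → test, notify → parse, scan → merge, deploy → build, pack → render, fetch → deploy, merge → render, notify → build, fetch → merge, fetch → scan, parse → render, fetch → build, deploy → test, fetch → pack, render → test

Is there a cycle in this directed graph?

DFS with white/gray/black marking, starting from scan:
scan gray
  merge gray
    render gray
      build gray
      build black
      test gray
        test→build: build black — skip
      test black
    render black
  merge black
  scan→test: test black — skip
  pack gray
    pack→test: test black — skip
    deploy gray
      deploy→build: build black — skip
      deploy→test: test black — skip
    deploy black
    pack→render: render black — skip
  pack black
scan black
parse gray
  parse→render: render black — skip
parse black
notify gray
  notify→test: test black — skip
  notify→deploy: deploy black — skip
  notify→parse: parse black — skip
  notify→build: build black — skip
notify black
fetch gray
  fetch→merge: merge black — skip
  fetch→notify: notify black — skip
  fetch→deploy: deploy black — skip
  fetch→scan: scan black — skip
  fetch→test: test black — skip
  fetch→pack: pack black — skip
  fetch→build: build black — skip
fetch black
Every edge goes to a white or black vertex — no back edge, so the graph is acyclic.

No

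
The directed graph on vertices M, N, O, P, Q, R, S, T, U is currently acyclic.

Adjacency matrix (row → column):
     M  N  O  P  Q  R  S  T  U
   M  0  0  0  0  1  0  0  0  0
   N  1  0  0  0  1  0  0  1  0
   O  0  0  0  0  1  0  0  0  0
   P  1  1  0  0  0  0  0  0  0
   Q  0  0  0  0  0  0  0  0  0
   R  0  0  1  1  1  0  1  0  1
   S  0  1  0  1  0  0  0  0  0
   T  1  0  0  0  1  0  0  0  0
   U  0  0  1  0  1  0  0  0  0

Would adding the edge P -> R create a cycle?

Adding P→R creates a cycle iff R can already reach P.
Path from R: R → P.
So R → … → P → R is a cycle.

Yes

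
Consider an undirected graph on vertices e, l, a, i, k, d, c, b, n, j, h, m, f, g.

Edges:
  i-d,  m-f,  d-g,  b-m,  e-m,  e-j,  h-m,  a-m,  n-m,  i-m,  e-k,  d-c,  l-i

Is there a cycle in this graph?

DFS, tracking each vertex's parent; an edge to a visited non-parent vertex closes a cycle.
Start from d:
visit d (parent –)
  visit i (parent d)
    visit m (parent i)
      visit f (parent m)
        f–m: parent, skip
      visit h (parent m)
        h–m: parent, skip
      visit b (parent m)
        b–m: parent, skip
      visit n (parent m)
        n–m: parent, skip
      visit a (parent m)
        a–m: parent, skip
      m–i: parent, skip
      visit e (parent m)
        visit j (parent e)
          j–e: parent, skip
        visit k (parent e)
          k–e: parent, skip
        e–m: parent, skip
    visit l (parent i)
      l–i: parent, skip
    i–d: parent, skip
  visit c (parent d)
    c–d: parent, skip
  visit g (parent d)
    g–d: parent, skip
No non-parent visited neighbor found — the graph is a forest.

No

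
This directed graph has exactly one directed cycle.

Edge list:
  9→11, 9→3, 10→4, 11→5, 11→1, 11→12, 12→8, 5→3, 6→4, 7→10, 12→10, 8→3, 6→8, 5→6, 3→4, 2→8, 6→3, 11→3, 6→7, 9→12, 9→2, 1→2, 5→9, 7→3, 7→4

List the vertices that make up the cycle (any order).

DFS with gray/black marking from 11:
11 gray
  5 gray
    9 gray
      2 gray
        8 gray
          3 gray
            4 gray
            4 black
          3 black
        8 black
      2 black
      12 gray
        12→8: 8 black — skip
        10 gray
          10→4: 4 black — skip
        10 black
      12 black
      9→11: 11 is gray → back edge
Back edge closes the cycle 11 → 5 → 9 → 11; its vertices are {5, 9, 11}.

5, 9, 11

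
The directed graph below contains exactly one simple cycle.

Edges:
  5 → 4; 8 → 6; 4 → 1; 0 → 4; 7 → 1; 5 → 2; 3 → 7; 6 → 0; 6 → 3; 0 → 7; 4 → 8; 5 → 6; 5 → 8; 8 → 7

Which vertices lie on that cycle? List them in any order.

0, 4, 6, 8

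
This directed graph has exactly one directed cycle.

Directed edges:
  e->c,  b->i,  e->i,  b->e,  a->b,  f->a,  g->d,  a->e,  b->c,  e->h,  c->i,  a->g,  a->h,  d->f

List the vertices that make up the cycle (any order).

DFS with gray/black marking from d:
d gray
  f gray
    a gray
      b gray
        e gray
          h gray
          h black
          i gray
          i black
          c gray
            c→i: i black — skip
          c black
        e black
        b→c: c black — skip
        b→i: i black — skip
      b black
      g gray
        g→d: d is gray → back edge
Back edge closes the cycle d → f → a → g → d; its vertices are {a, d, f, g}.

a, d, f, g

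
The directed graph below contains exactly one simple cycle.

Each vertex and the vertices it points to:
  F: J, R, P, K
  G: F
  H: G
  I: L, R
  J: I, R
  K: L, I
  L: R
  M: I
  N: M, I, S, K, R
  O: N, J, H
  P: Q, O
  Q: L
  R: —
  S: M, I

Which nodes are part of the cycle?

F, G, H, O, P

DFS with gray/black marking from P:
P gray
  Q gray
    L gray
      R gray
      R black
    L black
  Q black
  O gray
    N gray
      M gray
        I gray
          I→L: L black — skip
          I→R: R black — skip
        I black
      M black
      N→I: I black — skip
      S gray
        S→M: M black — skip
        S→I: I black — skip
      S black
      K gray
        K→L: L black — skip
        K→I: I black — skip
      K black
      N→R: R black — skip
    N black
    J gray
      J→I: I black — skip
      J→R: R black — skip
    J black
    H gray
      G gray
        F gray
          F→J: J black — skip
          F→R: R black — skip
          F→P: P is gray → back edge
Back edge closes the cycle P → O → H → G → F → P; its vertices are {F, G, H, O, P}.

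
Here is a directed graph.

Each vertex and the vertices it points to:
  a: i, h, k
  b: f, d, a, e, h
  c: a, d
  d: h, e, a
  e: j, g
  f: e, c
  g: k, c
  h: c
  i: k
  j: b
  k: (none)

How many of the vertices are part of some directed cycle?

A vertex is on a directed cycle iff it belongs to a strongly connected component of size ≥ 2 (or has a self-loop).
The vertices on cycles are {a, b, c, d, e, f, g, h, j} — 9 in total.

9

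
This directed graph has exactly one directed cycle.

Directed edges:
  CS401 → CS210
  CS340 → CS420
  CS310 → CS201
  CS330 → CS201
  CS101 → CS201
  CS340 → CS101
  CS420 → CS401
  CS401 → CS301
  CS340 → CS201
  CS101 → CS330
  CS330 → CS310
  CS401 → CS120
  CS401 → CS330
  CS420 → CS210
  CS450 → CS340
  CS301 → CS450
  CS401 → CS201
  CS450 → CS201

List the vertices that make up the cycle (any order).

CS301, CS340, CS401, CS420, CS450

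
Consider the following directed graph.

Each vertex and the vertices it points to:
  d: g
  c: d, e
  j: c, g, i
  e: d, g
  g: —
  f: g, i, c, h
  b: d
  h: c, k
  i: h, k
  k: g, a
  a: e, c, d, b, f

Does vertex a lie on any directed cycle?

Yes

a is on a cycle iff a can reach itself via ≥1 edge.
a → f → i → k → a — yes.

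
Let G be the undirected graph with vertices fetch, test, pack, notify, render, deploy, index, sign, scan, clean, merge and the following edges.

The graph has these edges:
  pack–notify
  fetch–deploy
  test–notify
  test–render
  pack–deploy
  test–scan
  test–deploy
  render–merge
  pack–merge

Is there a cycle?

Yes

DFS, tracking each vertex's parent; an edge to a visited non-parent vertex closes a cycle.
Start from clean:
visit clean (parent –)
visit fetch (parent –)
  visit deploy (parent fetch)
    visit test (parent deploy)
      visit scan (parent test)
        scan–test: parent, skip
      visit notify (parent test)
        visit pack (parent notify)
          pack–deploy: deploy visited and ≠ parent → cycle
Cycle: deploy – test – notify – pack – deploy.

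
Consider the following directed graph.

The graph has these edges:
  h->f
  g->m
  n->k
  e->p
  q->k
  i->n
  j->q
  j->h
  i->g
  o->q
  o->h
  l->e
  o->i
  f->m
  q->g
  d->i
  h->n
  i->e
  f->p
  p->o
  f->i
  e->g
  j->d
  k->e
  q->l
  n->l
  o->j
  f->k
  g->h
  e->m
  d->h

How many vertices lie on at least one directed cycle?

13

A vertex is on a directed cycle iff it belongs to a strongly connected component of size ≥ 2 (or has a self-loop).
The vertices on cycles are {d, e, f, g, h, i, j, k, l, n, o, p, q} — 13 in total.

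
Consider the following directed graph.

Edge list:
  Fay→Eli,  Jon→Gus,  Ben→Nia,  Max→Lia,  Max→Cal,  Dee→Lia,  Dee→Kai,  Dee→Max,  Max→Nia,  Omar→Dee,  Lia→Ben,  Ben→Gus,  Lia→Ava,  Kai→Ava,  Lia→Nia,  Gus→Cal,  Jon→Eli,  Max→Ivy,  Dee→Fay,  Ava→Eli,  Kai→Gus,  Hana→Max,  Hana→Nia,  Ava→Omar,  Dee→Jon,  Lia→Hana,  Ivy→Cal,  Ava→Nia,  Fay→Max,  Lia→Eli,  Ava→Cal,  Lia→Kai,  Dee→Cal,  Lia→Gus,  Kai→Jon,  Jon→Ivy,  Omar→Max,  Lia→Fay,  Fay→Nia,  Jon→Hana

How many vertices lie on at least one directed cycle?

A vertex is on a directed cycle iff it belongs to a strongly connected component of size ≥ 2 (or has a self-loop).
The vertices on cycles are {Ava, Dee, Fay, Jon, Kai, Lia, Max, Hana, Omar} — 9 in total.

9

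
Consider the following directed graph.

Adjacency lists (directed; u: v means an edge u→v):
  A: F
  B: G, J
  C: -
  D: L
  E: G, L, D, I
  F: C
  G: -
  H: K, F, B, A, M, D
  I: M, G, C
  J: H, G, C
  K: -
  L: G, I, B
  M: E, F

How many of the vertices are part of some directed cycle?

A vertex is on a directed cycle iff it belongs to a strongly connected component of size ≥ 2 (or has a self-loop).
The vertices on cycles are {B, D, E, H, I, J, L, M} — 8 in total.

8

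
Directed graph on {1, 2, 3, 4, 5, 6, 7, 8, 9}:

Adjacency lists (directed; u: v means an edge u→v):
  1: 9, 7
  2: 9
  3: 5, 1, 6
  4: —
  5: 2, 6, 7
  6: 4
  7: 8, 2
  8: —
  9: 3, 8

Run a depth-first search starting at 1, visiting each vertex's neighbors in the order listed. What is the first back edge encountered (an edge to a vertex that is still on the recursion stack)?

DFS from 1 (visiting each vertex's neighbors in the order listed); mark gray on enter, black on exit:
1 gray
  9 gray
    3 gray
      5 gray
        2 gray
          2→9: 9 is gray → back edge
First back edge: 2 → 9.

2→9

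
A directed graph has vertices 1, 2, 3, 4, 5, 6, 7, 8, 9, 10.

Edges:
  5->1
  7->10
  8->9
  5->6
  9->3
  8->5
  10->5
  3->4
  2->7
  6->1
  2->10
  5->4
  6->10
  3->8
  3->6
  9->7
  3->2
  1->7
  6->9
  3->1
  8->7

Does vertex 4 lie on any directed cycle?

No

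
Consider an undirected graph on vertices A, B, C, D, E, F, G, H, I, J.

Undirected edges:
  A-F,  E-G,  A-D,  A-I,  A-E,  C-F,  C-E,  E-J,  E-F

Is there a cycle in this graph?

Yes

DFS, tracking each vertex's parent; an edge to a visited non-parent vertex closes a cycle.
Start from I:
visit I (parent –)
  visit A (parent I)
    visit D (parent A)
      D–A: parent, skip
    visit F (parent A)
      visit E (parent F)
        visit G (parent E)
          G–E: parent, skip
        visit C (parent E)
          C–E: parent, skip
          C–F: F visited and ≠ parent → cycle
Cycle: F – E – C – F.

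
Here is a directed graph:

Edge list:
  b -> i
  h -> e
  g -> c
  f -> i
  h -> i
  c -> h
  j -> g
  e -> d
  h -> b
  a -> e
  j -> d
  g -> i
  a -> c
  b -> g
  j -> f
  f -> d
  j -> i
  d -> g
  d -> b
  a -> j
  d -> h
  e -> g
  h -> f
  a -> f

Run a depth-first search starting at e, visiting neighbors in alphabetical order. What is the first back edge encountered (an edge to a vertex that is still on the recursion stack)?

DFS from e (visiting neighbors in alphabetical order); mark gray on enter, black on exit:
e gray
  d gray
    b gray
      g gray
        c gray
          h gray
            h→b: b is gray → back edge
First back edge: h → b.

h->b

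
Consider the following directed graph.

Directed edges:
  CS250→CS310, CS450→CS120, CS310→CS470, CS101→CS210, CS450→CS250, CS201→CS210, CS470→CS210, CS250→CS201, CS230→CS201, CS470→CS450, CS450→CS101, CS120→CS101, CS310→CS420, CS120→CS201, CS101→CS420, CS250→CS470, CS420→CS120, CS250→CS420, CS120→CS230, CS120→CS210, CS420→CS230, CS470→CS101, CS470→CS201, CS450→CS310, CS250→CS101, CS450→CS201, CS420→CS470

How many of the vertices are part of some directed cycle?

7

A vertex is on a directed cycle iff it belongs to a strongly connected component of size ≥ 2 (or has a self-loop).
The vertices on cycles are {CS101, CS120, CS250, CS310, CS420, CS450, CS470} — 7 in total.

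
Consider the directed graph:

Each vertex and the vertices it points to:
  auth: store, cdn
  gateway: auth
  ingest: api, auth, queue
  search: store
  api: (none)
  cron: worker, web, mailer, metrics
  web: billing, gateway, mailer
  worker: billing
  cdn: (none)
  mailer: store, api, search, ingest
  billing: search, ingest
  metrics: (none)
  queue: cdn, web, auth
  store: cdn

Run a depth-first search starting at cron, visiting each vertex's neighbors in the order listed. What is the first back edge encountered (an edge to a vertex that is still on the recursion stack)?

web→billing

DFS from cron (visiting each vertex's neighbors in the order listed); mark gray on enter, black on exit:
cron gray
  worker gray
    billing gray
      search gray
        store gray
          cdn gray
          cdn black
        store black
      search black
      ingest gray
        api gray
        api black
        auth gray
          auth→store: store black — skip
          auth→cdn: cdn black — skip
        auth black
        queue gray
          queue→cdn: cdn black — skip
          web gray
            web→billing: billing is gray → back edge
First back edge: web → billing.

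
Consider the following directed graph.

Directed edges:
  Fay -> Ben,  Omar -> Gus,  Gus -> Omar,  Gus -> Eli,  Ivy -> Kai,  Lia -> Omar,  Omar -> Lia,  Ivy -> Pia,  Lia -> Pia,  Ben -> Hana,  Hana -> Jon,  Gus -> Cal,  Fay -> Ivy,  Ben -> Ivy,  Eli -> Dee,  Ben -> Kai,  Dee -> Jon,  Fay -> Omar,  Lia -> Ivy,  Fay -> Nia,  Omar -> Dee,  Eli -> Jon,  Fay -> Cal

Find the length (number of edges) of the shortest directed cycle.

2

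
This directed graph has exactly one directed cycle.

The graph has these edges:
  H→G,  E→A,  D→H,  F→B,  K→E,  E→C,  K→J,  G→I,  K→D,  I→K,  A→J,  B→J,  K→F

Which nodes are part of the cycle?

D, G, H, I, K

DFS with gray/black marking from I:
I gray
  K gray
    E gray
      A gray
        J gray
        J black
      A black
      C gray
      C black
    E black
    K→J: J black — skip
    F gray
      B gray
        B→J: J black — skip
      B black
    F black
    D gray
      H gray
        G gray
          G→I: I is gray → back edge
Back edge closes the cycle I → K → D → H → G → I; its vertices are {D, G, H, I, K}.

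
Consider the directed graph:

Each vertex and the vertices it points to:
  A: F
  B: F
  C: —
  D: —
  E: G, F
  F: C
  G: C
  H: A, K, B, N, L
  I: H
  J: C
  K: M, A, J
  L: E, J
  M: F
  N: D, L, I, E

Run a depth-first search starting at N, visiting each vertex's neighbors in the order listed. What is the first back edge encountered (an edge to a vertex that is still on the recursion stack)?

DFS from N (visiting each vertex's neighbors in the order listed); mark gray on enter, black on exit:
N gray
  D gray
  D black
  L gray
    E gray
      G gray
        C gray
        C black
      G black
      F gray
        F→C: C black — skip
      F black
    E black
    J gray
      J→C: C black — skip
    J black
  L black
  I gray
    H gray
      A gray
        A→F: F black — skip
      A black
      K gray
        M gray
          M→F: F black — skip
        M black
        K→A: A black — skip
        K→J: J black — skip
      K black
      B gray
        B→F: F black — skip
      B black
      H→N: N is gray → back edge
First back edge: H → N.

H→N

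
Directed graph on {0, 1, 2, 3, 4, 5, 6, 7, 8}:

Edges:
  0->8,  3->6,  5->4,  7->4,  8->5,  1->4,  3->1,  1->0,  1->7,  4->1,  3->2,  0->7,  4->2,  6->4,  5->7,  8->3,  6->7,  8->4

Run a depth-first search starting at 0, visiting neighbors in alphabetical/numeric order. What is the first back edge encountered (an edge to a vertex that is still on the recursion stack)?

DFS from 0 (visiting neighbors in alphabetical/numeric order); mark gray on enter, black on exit:
0 gray
  7 gray
    4 gray
      1 gray
        1→0: 0 is gray → back edge
First back edge: 1 → 0.

1->0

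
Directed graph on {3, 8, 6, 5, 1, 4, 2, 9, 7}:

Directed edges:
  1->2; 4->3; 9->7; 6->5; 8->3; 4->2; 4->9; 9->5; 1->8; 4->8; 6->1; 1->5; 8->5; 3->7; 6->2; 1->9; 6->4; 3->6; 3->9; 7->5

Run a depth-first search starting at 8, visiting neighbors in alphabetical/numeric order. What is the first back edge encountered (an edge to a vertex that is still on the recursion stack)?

DFS from 8 (visiting neighbors in alphabetical/numeric order); mark gray on enter, black on exit:
8 gray
  3 gray
    6 gray
      1 gray
        2 gray
        2 black
        5 gray
        5 black
        1→8: 8 is gray → back edge
First back edge: 1 → 8.

1->8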